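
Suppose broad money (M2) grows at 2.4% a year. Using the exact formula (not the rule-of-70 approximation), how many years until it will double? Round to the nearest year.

t = ln(2) / ln(1 + 0.024) = 0.6931 / 0.023717 ≈ 29.22.
≈ 29 years.

29 years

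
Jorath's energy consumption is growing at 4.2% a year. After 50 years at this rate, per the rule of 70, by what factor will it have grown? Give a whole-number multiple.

≈ 8 times

70/4.2 ≈ 16.67 years per doubling.
50 years fits 3 doublings: 2^3 = 8.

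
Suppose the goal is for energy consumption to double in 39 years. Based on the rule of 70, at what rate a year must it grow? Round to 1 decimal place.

70 / 39 ≈ 1.79, so about 1.8% a year.

around 1.8%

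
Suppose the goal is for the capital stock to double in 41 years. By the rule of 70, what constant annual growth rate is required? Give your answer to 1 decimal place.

70 / 41 ≈ 1.71, so about 1.7% a year.

approximately 1.7%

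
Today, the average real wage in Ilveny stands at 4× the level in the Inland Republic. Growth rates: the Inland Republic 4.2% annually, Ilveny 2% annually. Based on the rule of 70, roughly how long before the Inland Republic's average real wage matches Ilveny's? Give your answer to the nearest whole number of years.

about 64 years

the Inland Republic gains on Ilveny at 4.2% − 2% = 2.2 points a year.
At that relative rate the gap halves every 70/2.2 ≈ 31.82 years.
A 4× gap closes after 2 halvings: 2 × 31.82 ≈ 64 years.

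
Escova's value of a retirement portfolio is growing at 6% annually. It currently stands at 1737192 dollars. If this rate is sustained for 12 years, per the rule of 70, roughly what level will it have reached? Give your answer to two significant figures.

roughly 3500000 dollars

Doubling time ≈ 70/6 = 11.67 years.
12 years is 12/11.67 ≈ 1.03 doublings, a factor of 2^1.03 ≈ 2.04.
1737192 × 2.04 ≈ 3500000 dollars.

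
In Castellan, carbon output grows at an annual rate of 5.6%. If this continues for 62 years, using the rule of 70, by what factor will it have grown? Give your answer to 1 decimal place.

Doubles every ≈ 12.50 years (70/5.6).
62 years is 4.96 doublings; 2^4.96 ≈ 31.1×.

approximately 31.1 times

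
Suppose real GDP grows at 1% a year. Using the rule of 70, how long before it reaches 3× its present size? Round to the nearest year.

Doubling time ≈ 70/1 = 70.00 years.
Reaching 3× takes log₂(3) ≈ 1.58 doublings.
1.58 × 70.00 ≈ 111 years.

approximately 111 years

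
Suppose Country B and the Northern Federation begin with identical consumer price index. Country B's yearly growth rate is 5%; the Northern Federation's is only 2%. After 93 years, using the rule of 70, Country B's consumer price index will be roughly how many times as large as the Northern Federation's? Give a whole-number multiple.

around 16 times

Rate gap = 5% − 2% = 3 points.
The ratio doubles every 70/3 ≈ 23.33 years.
93/23.33 ≈ 3.99 doublings → ratio ≈ 2^3.99 ≈ 16.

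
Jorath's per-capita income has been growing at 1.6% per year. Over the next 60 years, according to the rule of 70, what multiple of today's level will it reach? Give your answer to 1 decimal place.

Doubles every ≈ 43.75 years (70/1.6).
60 years is 1.37 doublings; 2^1.37 ≈ 2.6×.

about 2.6 times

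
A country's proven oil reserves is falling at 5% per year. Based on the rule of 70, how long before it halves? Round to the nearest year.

roughly 14 years

Halving time ≈ 70 / 5 = 14.00 → 14 years.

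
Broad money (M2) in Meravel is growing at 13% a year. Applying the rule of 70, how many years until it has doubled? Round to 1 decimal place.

about 5.4 years

70/13 ≈ 5.38, so it doubles roughly every 5.4 years.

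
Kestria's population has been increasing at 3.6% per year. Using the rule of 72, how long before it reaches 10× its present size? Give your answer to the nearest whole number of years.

66 years

One doubling takes 72/3.6 = 20.00 years.
10× is log₂ 10 ≈ 3.32 doublings, so ≈ 3.32 × 20.00 = 66 years.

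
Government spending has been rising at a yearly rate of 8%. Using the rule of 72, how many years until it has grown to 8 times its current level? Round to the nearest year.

27 years

Doubling time ≈ 72/8 = 9.00 years.
8× is 3 doublings, so 3 × 9.00 ≈ 27 years.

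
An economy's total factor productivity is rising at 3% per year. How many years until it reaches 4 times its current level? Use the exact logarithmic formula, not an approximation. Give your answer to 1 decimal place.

46.9 years

t = ln(4) / ln(1 + 0.03) = 1.3863 / 0.029559 ≈ 46.90.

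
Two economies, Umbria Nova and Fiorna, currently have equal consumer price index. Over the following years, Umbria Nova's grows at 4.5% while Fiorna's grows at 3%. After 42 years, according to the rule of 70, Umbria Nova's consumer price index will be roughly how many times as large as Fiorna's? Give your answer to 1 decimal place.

approximately 1.9 times

Only the 1.5-point difference matters.
70/1.5 ≈ 46.67 years per doubling of the ratio; 42 years gives 0.90 doublings, so ≈ 1.9×.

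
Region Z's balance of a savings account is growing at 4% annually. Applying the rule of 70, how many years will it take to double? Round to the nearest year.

70/4 ≈ 17.50, so it doubles roughly every 18 years.

approximately 18 years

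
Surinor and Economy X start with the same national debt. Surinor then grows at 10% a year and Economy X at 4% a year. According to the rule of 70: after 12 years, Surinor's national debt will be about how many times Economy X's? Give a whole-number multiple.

Rate gap = 10% − 4% = 6 points.
The ratio doubles every 70/6 ≈ 11.67 years.
12/11.67 ≈ 1.03 doublings → ratio ≈ 2^1.03 ≈ 2.

roughly 2 times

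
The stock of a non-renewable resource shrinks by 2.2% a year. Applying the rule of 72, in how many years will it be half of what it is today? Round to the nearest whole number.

The rule works in reverse for decay: 72/2.2 ≈ 32.73 years to halve.

around 33 years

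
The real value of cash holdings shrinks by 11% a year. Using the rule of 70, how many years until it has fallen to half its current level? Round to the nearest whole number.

The rule works in reverse for decay: 70/11 ≈ 6.36 years to halve.

≈ 6 years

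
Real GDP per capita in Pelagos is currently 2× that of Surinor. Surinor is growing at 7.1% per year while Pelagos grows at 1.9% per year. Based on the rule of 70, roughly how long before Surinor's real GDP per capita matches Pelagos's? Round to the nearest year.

What matters is the difference: 5.2 pp.
Rule of 70 on the gap: the ratio halves every 70/5.2 ≈ 13.46 years.
A 2× gap closes after 1 halving: 1 × 13.46 ≈ 13 years.

about 13 years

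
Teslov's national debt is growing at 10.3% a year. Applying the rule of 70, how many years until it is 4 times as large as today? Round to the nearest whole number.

At 10.3% it doubles every 70/10.3 ≈ 6.80 years.
4× is 2 doublings, so 2 × 6.80 ≈ 14 years.

≈ 14 years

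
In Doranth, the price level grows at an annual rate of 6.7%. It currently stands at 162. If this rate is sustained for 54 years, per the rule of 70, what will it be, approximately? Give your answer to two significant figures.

It doubles every 70/6.7 ≈ 10.45 years, so 54 years is 5.17 doublings.
2^5.17 ≈ 36.00; 162 × 36.00 ≈ 5800.

5800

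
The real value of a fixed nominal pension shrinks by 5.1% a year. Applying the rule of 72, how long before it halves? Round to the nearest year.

≈ 14 years

The rule works in reverse for decay: 72/5.1 ≈ 14.12 years to halve.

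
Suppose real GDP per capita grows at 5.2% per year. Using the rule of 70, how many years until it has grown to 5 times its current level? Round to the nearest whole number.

about 31 years

Doubling time ≈ 70/5.2 = 13.46 years.
5× is log₂ 5 ≈ 2.32 doublings, so ≈ 2.32 × 13.46 = 31 years.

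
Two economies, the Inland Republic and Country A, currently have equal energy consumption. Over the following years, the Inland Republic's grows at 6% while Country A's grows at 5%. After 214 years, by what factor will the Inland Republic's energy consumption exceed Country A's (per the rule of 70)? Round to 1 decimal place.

the Inland Republic pulls ahead at 1 pp per year, so the ratio doubles every 70/1 ≈ 70.00 years.
In 214 years that's 3.06 doublings: 2^3.06 ≈ 8.3.

≈ 8.3 times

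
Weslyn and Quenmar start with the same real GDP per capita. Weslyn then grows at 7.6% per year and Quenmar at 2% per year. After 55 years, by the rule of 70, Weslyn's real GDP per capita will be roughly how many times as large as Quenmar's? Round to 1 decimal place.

Rate gap = 7.6% − 2% = 5.6 points.
The ratio doubles every 70/5.6 ≈ 12.50 years.
55/12.50 ≈ 4.40 doublings → ratio ≈ 2^4.40 ≈ 21.1.

21.1 times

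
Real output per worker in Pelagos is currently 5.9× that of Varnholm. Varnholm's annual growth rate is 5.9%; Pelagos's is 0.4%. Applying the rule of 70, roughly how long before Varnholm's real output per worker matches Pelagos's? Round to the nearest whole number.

The growth-rate gap is 5.9% − 0.4% = 5.5 percentage points.
So the ratio between them halves every 70/5.5 ≈ 12.73 years.
A 5.9× gap takes log₂(5.9) ≈ 2.56 halvings to close: 2.56 × 12.73 ≈ 33 years.

about 33 years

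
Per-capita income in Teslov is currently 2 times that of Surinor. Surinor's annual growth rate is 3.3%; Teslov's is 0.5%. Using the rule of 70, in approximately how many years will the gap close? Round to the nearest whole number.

25 years

Surinor gains on Teslov at 3.3% − 0.5% = 2.8 points a year.
At that relative rate the gap halves every 70/2.8 ≈ 25.00 years.
A 2 times gap closes after 1 halving: 1 × 25.00 ≈ 25 years.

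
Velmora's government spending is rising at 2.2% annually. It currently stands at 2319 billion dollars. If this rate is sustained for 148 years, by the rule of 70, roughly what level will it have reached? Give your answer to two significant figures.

Doubling time ≈ 70/2.2 = 31.82 years.
148 years is 148/31.82 ≈ 4.65 doublings, a factor of 2^4.65 ≈ 25.11.
2319 × 25.11 ≈ 58000 billion dollars.

about 58000 billion dollars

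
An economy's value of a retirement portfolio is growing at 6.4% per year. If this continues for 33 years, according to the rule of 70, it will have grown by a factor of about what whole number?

70/6.4 ≈ 10.94 years per doubling.
33 years fits 3 doublings: 2^3 = 8.

≈ 8 times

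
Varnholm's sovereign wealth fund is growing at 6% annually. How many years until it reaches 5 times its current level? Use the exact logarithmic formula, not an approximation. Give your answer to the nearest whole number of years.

28 years

t = ln(5) / ln(1 + 0.06) = 1.6094 / 0.058269 ≈ 27.62.
≈ 28 years.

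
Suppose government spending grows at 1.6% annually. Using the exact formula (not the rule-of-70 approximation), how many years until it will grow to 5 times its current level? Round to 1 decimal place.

t = ln(5) / ln(1 + 0.016) = 1.6094 / 0.015873 ≈ 101.39.

101.4 years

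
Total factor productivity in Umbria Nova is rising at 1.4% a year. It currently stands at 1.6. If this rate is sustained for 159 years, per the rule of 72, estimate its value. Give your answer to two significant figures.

14

It doubles every 72/1.4 ≈ 51.43 years, so 159 years is 3.09 doublings.
2^3.09 ≈ 8.51; 1.6 × 8.51 ≈ 14.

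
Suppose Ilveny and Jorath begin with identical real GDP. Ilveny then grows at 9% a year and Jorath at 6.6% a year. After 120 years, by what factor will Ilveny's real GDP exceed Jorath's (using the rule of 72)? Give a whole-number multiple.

Only the 2.4-point difference matters.
72/2.4 ≈ 30.00 years per doubling of the ratio; 120 years gives 4.00 doublings, so ≈ 16×.

around 16 times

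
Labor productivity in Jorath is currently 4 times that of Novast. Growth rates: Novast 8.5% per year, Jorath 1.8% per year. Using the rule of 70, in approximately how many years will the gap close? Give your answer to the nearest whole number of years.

roughly 21 years

What matters is the difference: 6.7 pp.
Rule of 70 on the gap: the ratio halves every 70/6.7 ≈ 10.45 years.
A 4 times gap closes after 2 halvings: 2 × 10.45 ≈ 21 years.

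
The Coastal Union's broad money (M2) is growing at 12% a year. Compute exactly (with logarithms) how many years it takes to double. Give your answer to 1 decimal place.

t = ln(2) / ln(1 + 0.12) = 0.6931 / 0.113329 ≈ 6.12.

6.1 years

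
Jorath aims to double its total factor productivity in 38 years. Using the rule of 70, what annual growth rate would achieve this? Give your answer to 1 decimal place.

70 / 38 ≈ 1.84, so about 1.8% a year.

approximately 1.8%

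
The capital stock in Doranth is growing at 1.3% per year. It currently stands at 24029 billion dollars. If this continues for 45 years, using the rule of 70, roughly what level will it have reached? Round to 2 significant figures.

Doubling time ≈ 70/1.3 = 53.85 years.
45 years is 45/53.85 ≈ 0.84 doublings, a factor of 2^0.84 ≈ 1.79.
24029 × 1.79 ≈ 43000 billion dollars.

approximately 43000 billion dollars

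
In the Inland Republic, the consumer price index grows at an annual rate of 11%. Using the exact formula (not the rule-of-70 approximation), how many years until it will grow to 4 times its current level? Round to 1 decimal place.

t = ln(4) / ln(1 + 0.11) = 1.3863 / 0.104360 ≈ 13.28.

13.3 years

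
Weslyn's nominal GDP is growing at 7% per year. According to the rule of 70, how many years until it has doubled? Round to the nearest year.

10 years

At 7%, doubling takes about 70/7 = 10.00 years.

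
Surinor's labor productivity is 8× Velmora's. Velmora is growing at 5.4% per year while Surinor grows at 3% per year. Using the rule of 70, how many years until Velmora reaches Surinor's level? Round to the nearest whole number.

What matters is the difference: 2.4 pp.
Rule of 70 on the gap: the ratio halves every 70/2.4 ≈ 29.17 years.
An 8× gap closes after 3 halvings: 3 × 29.17 ≈ 88 years.

roughly 88 years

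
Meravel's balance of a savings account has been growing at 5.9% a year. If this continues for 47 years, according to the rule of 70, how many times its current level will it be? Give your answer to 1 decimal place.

Doubling time ≈ 70/5.9 = 11.86 years.
47 years / 11.86 ≈ 3.96 doublings → factor 2^3.96 ≈ 15.6.

approximately 15.6 times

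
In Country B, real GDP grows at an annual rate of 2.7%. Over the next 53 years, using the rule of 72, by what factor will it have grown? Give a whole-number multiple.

roughly 4 times

72/2.7 ≈ 26.67 years per doubling.
53 years fits 2 doublings: 2^2 = 4.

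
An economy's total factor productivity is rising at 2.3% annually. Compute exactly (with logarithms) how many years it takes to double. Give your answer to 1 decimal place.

30.5 years

t = ln(2) / ln(1 + 0.023) = 0.6931 / 0.022739 ≈ 30.48.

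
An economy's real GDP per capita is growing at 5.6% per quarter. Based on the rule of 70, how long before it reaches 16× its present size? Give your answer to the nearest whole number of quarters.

One doubling takes 70/5.6 = 12.50 quarters.
16× is 4 doublings, so 4 × 12.50 ≈ 50 quarters.

approximately 50 quarters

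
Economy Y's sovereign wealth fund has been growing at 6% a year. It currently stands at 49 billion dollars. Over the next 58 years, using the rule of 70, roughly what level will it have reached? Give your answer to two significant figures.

Doubling time ≈ 70/6 = 11.67 years.
58 years is 58/11.67 ≈ 4.97 doublings, a factor of 2^4.97 ≈ 31.34.
49 × 31.34 ≈ 1500 billion dollars.

roughly 1500 billion dollars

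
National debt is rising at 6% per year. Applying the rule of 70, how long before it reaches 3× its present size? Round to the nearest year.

Doubling time ≈ 70/6 = 11.67 years.
3× is log₂ 3 ≈ 1.58 doublings, so ≈ 1.58 × 11.67 = 18 years.

about 18 years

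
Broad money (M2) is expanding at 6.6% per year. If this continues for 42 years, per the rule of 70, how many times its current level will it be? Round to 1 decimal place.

Doubling time ≈ 70/6.6 = 10.61 years.
42 years / 10.61 ≈ 3.96 doublings → factor 2^3.96 ≈ 15.6.

15.6 times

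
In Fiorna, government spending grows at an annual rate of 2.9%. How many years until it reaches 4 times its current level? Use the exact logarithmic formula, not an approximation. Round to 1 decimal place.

t = ln(4) / ln(1 + 0.029) = 1.3863 / 0.028587 ≈ 48.49.

48.5 years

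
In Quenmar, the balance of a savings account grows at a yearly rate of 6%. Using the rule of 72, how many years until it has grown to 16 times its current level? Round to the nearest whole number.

approximately 48 years

One doubling takes 72/6 = 12.00 years.
16 = 2^4, so 4 doublings → 48 years.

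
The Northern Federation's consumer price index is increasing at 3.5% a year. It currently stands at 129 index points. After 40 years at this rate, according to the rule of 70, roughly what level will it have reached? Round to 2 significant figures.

It doubles every 70/3.5 ≈ 20.00 years, so 40 years is 2.00 doublings.
2^2.00 ≈ 4.00; 129 × 4.00 ≈ 520 index points.

approximately 520 index points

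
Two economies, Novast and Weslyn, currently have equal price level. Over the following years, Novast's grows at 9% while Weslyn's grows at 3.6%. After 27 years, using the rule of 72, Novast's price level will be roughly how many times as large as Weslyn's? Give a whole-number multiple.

Rate gap = 9% − 3.6% = 5.4 points.
The ratio doubles every 72/5.4 ≈ 13.33 years.
27/13.33 ≈ 2.03 doublings → ratio ≈ 2^2.03 ≈ 4.

≈ 4 times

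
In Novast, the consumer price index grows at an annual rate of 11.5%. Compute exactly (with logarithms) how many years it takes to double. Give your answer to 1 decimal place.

6.4 years

t = ln(2) / ln(1 + 0.115) = 0.6931 / 0.108854 ≈ 6.37.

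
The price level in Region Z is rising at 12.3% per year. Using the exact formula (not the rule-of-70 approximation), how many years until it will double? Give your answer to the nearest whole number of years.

6 years

t = ln(2) / ln(1 + 0.123) = 0.6931 / 0.116004 ≈ 5.97.
≈ 6 years.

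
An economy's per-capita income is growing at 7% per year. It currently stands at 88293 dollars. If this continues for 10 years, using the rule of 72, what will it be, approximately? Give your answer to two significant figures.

Doubling time ≈ 72/7 = 10.29 years.
10 years is 10/10.29 ≈ 0.97 doublings, a factor of 2^0.97 ≈ 1.96.
88293 × 1.96 ≈ 170000 dollars.

approximately 170000 dollars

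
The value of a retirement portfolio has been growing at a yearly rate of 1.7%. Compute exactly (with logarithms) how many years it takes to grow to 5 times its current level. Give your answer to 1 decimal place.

95.5 years

t = ln(5) / ln(1 + 0.017) = 1.6094 / 0.016857 ≈ 95.47.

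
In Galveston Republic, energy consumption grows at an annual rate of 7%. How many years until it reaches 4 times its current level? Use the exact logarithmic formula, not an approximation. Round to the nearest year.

t = ln(4) / ln(1 + 0.07) = 1.3863 / 0.067659 ≈ 20.49.
≈ 20 years.

20 years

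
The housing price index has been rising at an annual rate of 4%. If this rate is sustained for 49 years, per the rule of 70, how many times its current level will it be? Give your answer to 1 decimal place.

Doubling time ≈ 70/4 = 17.50 years.
49 years / 17.50 ≈ 2.80 doublings → factor 2^2.80 ≈ 7.0.

around 7.0 times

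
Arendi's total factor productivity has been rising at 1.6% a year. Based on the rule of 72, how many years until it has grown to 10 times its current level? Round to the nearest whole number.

One doubling takes 72/1.6 = 45.00 years.
10× is log₂ 10 ≈ 3.32 doublings, so ≈ 3.32 × 45.00 = 149 years.

approximately 149 years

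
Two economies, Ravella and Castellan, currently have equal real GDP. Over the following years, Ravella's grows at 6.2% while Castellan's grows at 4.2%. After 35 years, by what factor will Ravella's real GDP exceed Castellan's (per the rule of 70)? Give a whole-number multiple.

Only the 2-point difference matters.
70/2 ≈ 35.00 years per doubling of the ratio; 35 years gives 1.00 doublings, so ≈ 2×.

≈ 2 times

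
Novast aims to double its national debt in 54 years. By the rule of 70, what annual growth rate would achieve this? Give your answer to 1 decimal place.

70 / 54 ≈ 1.30, so about 1.3% a year.

about 1.3%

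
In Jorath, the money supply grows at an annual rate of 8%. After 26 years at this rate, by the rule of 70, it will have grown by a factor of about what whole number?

70/8 ≈ 8.75 years per doubling.
26 years fits 3 doublings: 2^3 = 8.

about 8 times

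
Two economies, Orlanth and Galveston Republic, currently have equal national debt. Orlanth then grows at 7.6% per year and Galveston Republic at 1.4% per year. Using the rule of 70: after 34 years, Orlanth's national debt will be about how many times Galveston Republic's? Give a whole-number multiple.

Rate gap = 7.6% − 1.4% = 6.2 points.
The ratio doubles every 70/6.2 ≈ 11.29 years.
34/11.29 ≈ 3.01 doublings → ratio ≈ 2^3.01 ≈ 8.

approximately 8 times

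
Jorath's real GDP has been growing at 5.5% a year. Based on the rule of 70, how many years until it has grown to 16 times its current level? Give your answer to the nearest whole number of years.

One doubling takes 70/5.5 = 12.73 years.
16 = 2^4, so 4 doublings → 51 years.

51 years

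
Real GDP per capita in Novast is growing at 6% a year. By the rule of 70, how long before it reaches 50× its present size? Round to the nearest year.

At 6% it doubles every 70/6 ≈ 11.67 years.
50× is log₂ 50 ≈ 5.64 doublings, so ≈ 5.64 × 11.67 = 66 years.

about 66 years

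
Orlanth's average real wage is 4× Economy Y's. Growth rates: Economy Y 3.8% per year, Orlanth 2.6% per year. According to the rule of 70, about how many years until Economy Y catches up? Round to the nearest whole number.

The growth-rate gap is 3.8% − 2.6% = 1.2 percentage points.
So the ratio between them halves every 70/1.2 ≈ 58.33 years.
A 4× gap closes after 2 halvings: 2 × 58.33 ≈ 117 years.

117 years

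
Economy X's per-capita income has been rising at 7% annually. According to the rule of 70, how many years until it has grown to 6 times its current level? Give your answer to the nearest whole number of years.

≈ 26 years

At 7% it doubles every 70/7 ≈ 10.00 years.
6× is log₂ 6 ≈ 2.58 doublings, so ≈ 2.58 × 10.00 = 26 years.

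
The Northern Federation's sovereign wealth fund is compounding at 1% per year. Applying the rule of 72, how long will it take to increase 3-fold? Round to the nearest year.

Doubling time ≈ 72/1 = 72.00 years.
Reaching 3× takes log₂(3) ≈ 1.58 doublings.
1.58 × 72.00 ≈ 114 years.

around 114 years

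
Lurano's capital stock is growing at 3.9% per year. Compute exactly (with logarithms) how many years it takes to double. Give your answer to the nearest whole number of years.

18 years

t = ln(2) / ln(1 + 0.039) = 0.6931 / 0.038259 ≈ 18.12.
≈ 18 years.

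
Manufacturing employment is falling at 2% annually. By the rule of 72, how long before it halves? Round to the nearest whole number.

around 36 years

Falling at 2%, it halves about every 72/2 = 36.00 years.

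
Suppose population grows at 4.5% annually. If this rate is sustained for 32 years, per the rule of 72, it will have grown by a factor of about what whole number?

At 4.5% one doubling takes ≈ 16.00 years; 32 years is 2 of them, so ×4.

approximately 4 times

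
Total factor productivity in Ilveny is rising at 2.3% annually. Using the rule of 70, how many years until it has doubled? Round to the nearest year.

about 30 years

70/2.3 ≈ 30.43, so it doubles roughly every 30 years.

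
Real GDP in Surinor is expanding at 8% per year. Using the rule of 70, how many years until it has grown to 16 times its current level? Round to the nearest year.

≈ 35 years

One doubling takes 70/8 = 8.75 years.
16× is 4 doublings, so 4 × 8.75 ≈ 35 years.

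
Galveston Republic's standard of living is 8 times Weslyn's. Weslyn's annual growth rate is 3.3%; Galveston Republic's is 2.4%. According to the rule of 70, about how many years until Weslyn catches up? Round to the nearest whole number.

233 years

The growth-rate gap is 3.3% − 2.4% = 0.9 percentage points.
So the ratio between them halves every 70/0.9 ≈ 77.78 years.
An 8 times gap closes after 3 halvings: 3 × 77.78 ≈ 233 years.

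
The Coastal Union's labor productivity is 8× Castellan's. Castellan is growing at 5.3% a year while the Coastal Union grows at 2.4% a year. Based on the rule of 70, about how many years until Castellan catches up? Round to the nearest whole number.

≈ 72 years

The growth-rate gap is 5.3% − 2.4% = 2.9 percentage points.
So the ratio between them halves every 70/2.9 ≈ 24.14 years.
An 8× gap closes after 3 halvings: 3 × 24.14 ≈ 72 years.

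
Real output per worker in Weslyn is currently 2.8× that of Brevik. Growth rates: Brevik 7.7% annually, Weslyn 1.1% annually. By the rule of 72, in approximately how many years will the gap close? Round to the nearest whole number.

about 16 years

Brevik gains on Weslyn at 7.7% − 1.1% = 6.6 points a year.
At that relative rate the gap halves every 72/6.6 ≈ 10.91 years.
A 2.8× gap takes log₂(2.8) ≈ 1.49 halvings to close: 1.49 × 10.91 ≈ 16 years.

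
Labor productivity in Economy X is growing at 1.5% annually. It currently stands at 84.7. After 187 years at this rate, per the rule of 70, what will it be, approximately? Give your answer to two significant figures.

1400

Doubling time ≈ 70/1.5 = 46.67 years.
187 years is 187/46.67 ≈ 4.01 doublings, a factor of 2^4.01 ≈ 16.11.
84.7 × 16.11 ≈ 1400.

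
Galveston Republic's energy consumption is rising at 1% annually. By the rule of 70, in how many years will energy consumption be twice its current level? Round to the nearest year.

At 1%, doubling takes about 70/1 = 70.00 years.

roughly 70 years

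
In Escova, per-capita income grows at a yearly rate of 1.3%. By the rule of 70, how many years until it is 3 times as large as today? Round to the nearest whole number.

roughly 85 years

Doubling time ≈ 70/1.3 = 53.85 years.
3× is log₂ 3 ≈ 1.58 doublings, so ≈ 1.58 × 53.85 = 85 years.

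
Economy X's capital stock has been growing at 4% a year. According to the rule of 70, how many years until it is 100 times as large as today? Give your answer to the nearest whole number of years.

≈ 116 years

One doubling takes 70/4 = 17.50 years.
100× is log₂ 100 ≈ 6.64 doublings, so ≈ 6.64 × 17.50 = 116 years.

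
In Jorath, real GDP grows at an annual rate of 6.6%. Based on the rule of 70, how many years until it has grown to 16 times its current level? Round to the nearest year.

Doubling time ≈ 70/6.6 = 10.61 years.
16× is 4 doublings, so 4 × 10.61 ≈ 42 years.

≈ 42 years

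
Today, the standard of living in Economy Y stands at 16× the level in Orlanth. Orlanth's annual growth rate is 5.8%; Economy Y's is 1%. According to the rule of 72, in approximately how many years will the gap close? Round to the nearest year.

The growth-rate gap is 5.8% − 1% = 4.8 percentage points.
So the ratio between them halves every 72/4.8 ≈ 15.00 years.
A 16× gap closes after 4 halvings: 4 × 15.00 ≈ 60 years.

approximately 60 years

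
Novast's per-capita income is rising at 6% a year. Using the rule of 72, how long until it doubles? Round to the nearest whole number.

At 6%, doubling takes about 72/6 = 12.00 years.

12 years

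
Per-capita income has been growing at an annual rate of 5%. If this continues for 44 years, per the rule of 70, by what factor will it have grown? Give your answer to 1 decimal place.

around 8.8 times

Doubling time ≈ 70/5 = 14.00 years.
44 years / 14.00 ≈ 3.14 doublings → factor 2^3.14 ≈ 8.8.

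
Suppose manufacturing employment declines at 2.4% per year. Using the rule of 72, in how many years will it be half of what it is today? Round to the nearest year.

≈ 30 years

Falling at 2.4%, it halves about every 72/2.4 = 30.00 years.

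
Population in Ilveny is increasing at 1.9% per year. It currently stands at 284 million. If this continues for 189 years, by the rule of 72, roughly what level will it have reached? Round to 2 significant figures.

It doubles every 72/1.9 ≈ 37.89 years, so 189 years is 4.99 doublings.
2^4.99 ≈ 31.78; 284 × 31.78 ≈ 9000 million.

around 9000 million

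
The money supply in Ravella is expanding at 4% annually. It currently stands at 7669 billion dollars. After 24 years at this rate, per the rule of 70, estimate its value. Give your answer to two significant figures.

It doubles every 70/4 ≈ 17.50 years, so 24 years is 1.37 doublings.
2^1.37 ≈ 2.58; 7669 × 2.58 ≈ 20000 billion dollars.

about 20000 billion dollars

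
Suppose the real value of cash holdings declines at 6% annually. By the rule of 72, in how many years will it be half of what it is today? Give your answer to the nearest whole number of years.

12 years

The rule works in reverse for decay: 72/6 ≈ 12.00 years to halve.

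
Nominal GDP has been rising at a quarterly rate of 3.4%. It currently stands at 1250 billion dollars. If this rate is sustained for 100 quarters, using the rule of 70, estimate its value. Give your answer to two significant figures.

It doubles every 70/3.4 ≈ 20.59 quarters, so 100 quarters is 4.86 doublings.
2^4.86 ≈ 29.04; 1250 × 29.04 ≈ 36000 billion dollars.

≈ 36000 billion dollars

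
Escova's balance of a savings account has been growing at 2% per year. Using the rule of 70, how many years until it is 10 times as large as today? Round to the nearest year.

approximately 116 years

At 2% it doubles every 70/2 ≈ 35.00 years.
10× is log₂ 10 ≈ 3.32 doublings, so ≈ 3.32 × 35.00 = 116 years.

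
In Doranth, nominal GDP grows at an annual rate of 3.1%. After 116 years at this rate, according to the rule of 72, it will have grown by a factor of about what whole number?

Doubling time ≈ 72/3.1 = 23.23 years.
116/23.23 ≈ 5 doublings, so about 2^5 = 32×.

≈ 32 times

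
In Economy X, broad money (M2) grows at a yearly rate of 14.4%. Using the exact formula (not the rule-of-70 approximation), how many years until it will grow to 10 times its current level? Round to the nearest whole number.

t = ln(10) / ln(1 + 0.144) = 2.3026 / 0.134531 ≈ 17.12.
≈ 17 years.

17 years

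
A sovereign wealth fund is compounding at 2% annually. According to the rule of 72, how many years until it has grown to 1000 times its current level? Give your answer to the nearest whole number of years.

Doubling time ≈ 72/2 = 36.00 years.
Reaching 1000× takes log₂(1000) ≈ 9.97 doublings.
9.97 × 36.00 ≈ 359 years.

359 years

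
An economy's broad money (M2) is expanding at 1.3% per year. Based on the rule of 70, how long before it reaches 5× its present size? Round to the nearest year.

One doubling takes 70/1.3 = 53.85 years.
5× is log₂ 5 ≈ 2.32 doublings, so ≈ 2.32 × 53.85 = 125 years.

approximately 125 years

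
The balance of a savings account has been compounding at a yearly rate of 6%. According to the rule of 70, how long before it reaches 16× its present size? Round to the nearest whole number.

about 47 years

One doubling takes 70/6 = 11.67 years.
16 = 2^4, so 4 doublings → 47 years.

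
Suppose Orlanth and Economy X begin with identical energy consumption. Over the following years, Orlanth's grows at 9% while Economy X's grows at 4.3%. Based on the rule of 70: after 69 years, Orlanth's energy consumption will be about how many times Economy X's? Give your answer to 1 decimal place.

roughly 24.8 times

Only the 4.7-point difference matters.
70/4.7 ≈ 14.89 years per doubling of the ratio; 69 years gives 4.63 doublings, so ≈ 24.8×.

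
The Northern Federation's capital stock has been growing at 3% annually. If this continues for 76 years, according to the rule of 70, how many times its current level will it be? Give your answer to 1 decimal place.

9.6 times

Doubling time ≈ 70/3 = 23.33 years.
76 years / 23.33 ≈ 3.26 doublings → factor 2^3.26 ≈ 9.6.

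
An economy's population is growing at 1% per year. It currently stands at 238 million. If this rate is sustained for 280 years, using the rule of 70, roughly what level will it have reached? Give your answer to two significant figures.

It doubles every 70/1 ≈ 70.00 years, so 280 years is 4.00 doublings.
2^4.00 ≈ 16.00; 238 × 16.00 ≈ 3800 million.

around 3800 million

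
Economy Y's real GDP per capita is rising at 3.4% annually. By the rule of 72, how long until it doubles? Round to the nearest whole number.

around 21 years

72/3.4 ≈ 21.18, so it doubles roughly every 21 years.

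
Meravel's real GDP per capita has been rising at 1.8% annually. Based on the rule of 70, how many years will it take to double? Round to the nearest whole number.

Doubling time ≈ 70 / 1.8 = 38.89 years.

around 39 years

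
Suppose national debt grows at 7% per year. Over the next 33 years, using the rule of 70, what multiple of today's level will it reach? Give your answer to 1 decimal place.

roughly 9.8 times

Doubling time ≈ 70/7 = 10.00 years.
33 years / 10.00 ≈ 3.30 doublings → factor 2^3.30 ≈ 9.8.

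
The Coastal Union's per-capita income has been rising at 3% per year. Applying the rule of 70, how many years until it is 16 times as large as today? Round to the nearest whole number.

At 3% it doubles every 70/3 ≈ 23.33 years.
16× is 4 doublings, so 4 × 23.33 ≈ 93 years.

about 93 years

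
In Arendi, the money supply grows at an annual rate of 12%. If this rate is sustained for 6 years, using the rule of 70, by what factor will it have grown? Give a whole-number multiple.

approximately 2 times

70/12 ≈ 5.83 years per doubling.
6 years fits 1 doubling: 2^1 = 2.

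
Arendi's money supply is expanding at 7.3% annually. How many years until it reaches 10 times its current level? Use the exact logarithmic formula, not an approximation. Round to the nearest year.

t = ln(10) / ln(1 + 0.073) = 2.3026 / 0.070458 ≈ 32.68.
≈ 33 years.

33 years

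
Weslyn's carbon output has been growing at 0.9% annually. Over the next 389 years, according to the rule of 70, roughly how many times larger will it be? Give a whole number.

70/0.9 ≈ 77.78 years per doubling.
389 years fits 5 doublings: 2^5 = 32.

around 32 times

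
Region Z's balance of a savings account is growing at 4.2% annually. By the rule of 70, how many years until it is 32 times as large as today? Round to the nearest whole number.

One doubling takes 70/4.2 = 16.67 years.
32× is 5 doublings, so 5 × 16.67 ≈ 83 years.

≈ 83 years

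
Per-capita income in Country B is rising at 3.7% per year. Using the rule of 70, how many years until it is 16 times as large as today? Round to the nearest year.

One doubling takes 70/3.7 = 18.92 years.
Getting to 16× needs 4 doublings: 4 × 18.92 ≈ 76 years.

around 76 years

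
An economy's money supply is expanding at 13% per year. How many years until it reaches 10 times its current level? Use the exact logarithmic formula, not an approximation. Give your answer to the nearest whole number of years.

t = ln(10) / ln(1 + 0.13) = 2.3026 / 0.122218 ≈ 18.84.
≈ 19 years.

19 years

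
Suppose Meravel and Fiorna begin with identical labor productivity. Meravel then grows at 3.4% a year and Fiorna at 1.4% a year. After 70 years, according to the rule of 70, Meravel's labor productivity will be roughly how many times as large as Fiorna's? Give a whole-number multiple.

Meravel pulls ahead at 2 pp per year, so the ratio doubles every 70/2 ≈ 35.00 years.
In 70 years that's 2.00 doublings: 2^2.00 ≈ 4.

roughly 4 times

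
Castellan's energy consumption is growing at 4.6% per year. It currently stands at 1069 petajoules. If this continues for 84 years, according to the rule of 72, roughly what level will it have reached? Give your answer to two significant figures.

approximately 44000 petajoules

It doubles every 72/4.6 ≈ 15.65 years, so 84 years is 5.37 doublings.
2^5.37 ≈ 41.36; 1069 × 41.36 ≈ 44000 petajoules.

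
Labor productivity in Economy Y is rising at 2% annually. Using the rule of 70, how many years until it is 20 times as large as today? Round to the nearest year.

At 2% it doubles every 70/2 ≈ 35.00 years.
Reaching 20× takes log₂(20) ≈ 4.32 doublings.
4.32 × 35.00 ≈ 151 years.

151 years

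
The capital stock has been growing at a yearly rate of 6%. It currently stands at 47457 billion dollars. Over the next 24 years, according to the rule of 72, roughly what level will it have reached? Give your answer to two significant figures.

≈ 190000 billion dollars

Doubling time ≈ 72/6 = 12.00 years.
24 years is 24/12.00 ≈ 2.00 doublings, a factor of 2^2.00 ≈ 4.00.
47457 × 4.00 ≈ 190000 billion dollars.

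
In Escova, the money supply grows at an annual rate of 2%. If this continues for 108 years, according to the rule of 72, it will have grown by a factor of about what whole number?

approximately 8 times

Doubling time ≈ 72/2 = 36.00 years.
108/36.00 ≈ 3 doublings, so about 2^3 = 8×.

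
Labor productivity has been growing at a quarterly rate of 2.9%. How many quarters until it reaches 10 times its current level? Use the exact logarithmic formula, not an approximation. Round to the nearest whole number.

81 quarters

t = ln(10) / ln(1 + 0.029) = 2.3026 / 0.028587 ≈ 80.55.
≈ 81 quarters.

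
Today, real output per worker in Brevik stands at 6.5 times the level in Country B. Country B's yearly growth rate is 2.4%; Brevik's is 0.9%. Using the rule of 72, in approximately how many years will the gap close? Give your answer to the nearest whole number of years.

What matters is the difference: 1.5 pp.
Rule of 72 on the gap: the ratio halves every 72/1.5 ≈ 48.00 years.
A 6.5 times gap takes log₂(6.5) ≈ 2.70 halvings to close: 2.70 × 48.00 ≈ 130 years.

≈ 130 years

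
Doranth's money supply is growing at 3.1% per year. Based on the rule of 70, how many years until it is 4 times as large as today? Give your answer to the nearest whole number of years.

around 45 years

One doubling takes 70/3.1 = 22.58 years.
Getting to 4× needs 2 doublings: 2 × 22.58 ≈ 45 years.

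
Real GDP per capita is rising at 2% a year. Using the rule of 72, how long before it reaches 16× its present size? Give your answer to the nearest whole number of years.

around 144 years

At 2% it doubles every 72/2 ≈ 36.00 years.
Getting to 16× needs 4 doublings: 4 × 36.00 ≈ 144 years.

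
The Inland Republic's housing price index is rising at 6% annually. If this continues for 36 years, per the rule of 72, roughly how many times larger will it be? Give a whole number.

72/6 ≈ 12.00 years per doubling.
36 years fits 3 doublings: 2^3 = 8.

8 times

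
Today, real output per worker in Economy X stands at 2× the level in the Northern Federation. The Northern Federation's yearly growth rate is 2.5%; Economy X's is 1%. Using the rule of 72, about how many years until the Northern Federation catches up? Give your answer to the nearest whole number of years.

about 48 years

the Northern Federation gains on Economy X at 2.5% − 1% = 1.5 points a year.
At that relative rate the gap halves every 72/1.5 ≈ 48.00 years.
A 2× gap closes after 1 halving: 1 × 48.00 ≈ 48 years.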